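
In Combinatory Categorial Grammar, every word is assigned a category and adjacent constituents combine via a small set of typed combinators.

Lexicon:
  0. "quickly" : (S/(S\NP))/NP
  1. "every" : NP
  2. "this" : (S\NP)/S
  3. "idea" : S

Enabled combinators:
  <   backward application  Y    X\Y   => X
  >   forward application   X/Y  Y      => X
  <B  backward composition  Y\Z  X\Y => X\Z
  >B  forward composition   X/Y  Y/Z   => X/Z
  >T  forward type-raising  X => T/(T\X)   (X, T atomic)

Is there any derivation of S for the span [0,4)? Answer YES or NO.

YES

[0,4] S   >
  [0,2] S/(S\NP)   >
    [0,1] "quickly" : (S/(S\NP))/NP
    [1,2] "every" : NP
  [2,4] S\NP   >
    [2,3] "this" : (S\NP)/S
    [3,4] "idea" : S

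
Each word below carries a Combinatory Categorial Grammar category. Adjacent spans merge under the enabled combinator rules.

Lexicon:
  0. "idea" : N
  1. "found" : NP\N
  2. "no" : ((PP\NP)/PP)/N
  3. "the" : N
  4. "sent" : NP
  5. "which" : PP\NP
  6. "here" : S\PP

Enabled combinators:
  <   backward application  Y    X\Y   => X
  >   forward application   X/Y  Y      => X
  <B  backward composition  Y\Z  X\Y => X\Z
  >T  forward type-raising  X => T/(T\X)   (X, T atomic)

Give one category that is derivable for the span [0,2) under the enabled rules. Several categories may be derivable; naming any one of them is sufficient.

NP

[0,7] S   <
  [0,2] NP   <
    [0,1] "idea" : N
    [1,2] "found" : NP\N
  [2,7] S\NP   <B
    [2,6] PP\NP   >
      [2,4] (PP\NP)/PP   >
        [2,3] "no" : ((PP\NP)/PP)/N
        [3,4] "the" : N
      [4,6] PP   <
        [4,5] "sent" : NP
        [5,6] "which" : PP\NP
    [6,7] "here" : S\PP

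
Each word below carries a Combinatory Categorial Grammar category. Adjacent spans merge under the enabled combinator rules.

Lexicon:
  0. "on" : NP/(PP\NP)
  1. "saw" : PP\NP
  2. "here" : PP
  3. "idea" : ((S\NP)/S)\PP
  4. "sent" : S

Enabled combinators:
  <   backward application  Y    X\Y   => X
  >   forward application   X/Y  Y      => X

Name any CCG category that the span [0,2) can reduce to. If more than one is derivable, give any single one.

[0,5] S   <
  [0,2] NP   >
    [0,1] "on" : NP/(PP\NP)
    [1,2] "saw" : PP\NP
  [2,5] S\NP   >
    [2,4] (S\NP)/S   <
      [2,3] "here" : PP
      [3,4] "idea" : ((S\NP)/S)\PP
    [4,5] "sent" : S

NP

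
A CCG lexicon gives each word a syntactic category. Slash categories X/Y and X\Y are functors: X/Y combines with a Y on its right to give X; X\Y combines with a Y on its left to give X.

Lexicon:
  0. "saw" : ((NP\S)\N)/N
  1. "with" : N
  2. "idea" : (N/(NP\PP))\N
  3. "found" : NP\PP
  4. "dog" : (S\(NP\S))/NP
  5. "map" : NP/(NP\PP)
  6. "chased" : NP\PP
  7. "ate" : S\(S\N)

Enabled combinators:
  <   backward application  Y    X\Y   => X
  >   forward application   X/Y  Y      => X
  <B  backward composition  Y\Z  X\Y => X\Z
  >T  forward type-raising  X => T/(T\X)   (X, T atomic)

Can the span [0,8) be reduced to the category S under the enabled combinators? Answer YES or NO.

[0,8] S   <
  [0,7] S\N   <B
    [0,4] (NP\S)\N   >
      [0,1] "saw" : ((NP\S)\N)/N
      [1,4] N   >
        [1,3] N/(NP\PP)   <
          [1,2] "with" : N
          [2,3] "idea" : (N/(NP\PP))\N
        [3,4] "found" : NP\PP
    [4,7] S\(NP\S)   >
      [4,5] "dog" : (S\(NP\S))/NP
      [5,7] NP   >
        [5,6] "map" : NP/(NP\PP)
        [6,7] "chased" : NP\PP
  [7,8] "ate" : S\(S\N)

YES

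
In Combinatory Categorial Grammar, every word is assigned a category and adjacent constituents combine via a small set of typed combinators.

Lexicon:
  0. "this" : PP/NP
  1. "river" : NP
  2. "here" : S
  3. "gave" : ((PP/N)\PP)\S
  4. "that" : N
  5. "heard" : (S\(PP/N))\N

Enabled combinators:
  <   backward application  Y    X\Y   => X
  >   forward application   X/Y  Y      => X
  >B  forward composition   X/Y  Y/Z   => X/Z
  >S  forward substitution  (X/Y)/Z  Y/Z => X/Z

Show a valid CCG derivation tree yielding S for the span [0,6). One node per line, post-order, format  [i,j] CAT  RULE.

[0,6] S   <
  [0,4] PP/N   <
    [0,2] PP   >
      [0,1] "this" : PP/NP
      [1,2] "river" : NP
    [2,4] (PP/N)\PP   <
      [2,3] "here" : S
      [3,4] "gave" : ((PP/N)\PP)\S
  [4,6] S\(PP/N)   <
    [4,5] "that" : N
    [5,6] "heard" : (S\(PP/N))\N

[0,1] PP/NP  lex  "this"
[1,2] NP  lex  "river"
[0,2] PP  >  k=1
[2,3] S  lex  "here"
[3,4] ((PP/N)\PP)\S  lex  "gave"
[2,4] (PP/N)\PP  <  k=3
[0,4] PP/N  <  k=2
[4,5] N  lex  "that"
[5,6] (S\(PP/N))\N  lex  "heard"
[4,6] S\(PP/N)  <  k=5
[0,6] S  <  k=4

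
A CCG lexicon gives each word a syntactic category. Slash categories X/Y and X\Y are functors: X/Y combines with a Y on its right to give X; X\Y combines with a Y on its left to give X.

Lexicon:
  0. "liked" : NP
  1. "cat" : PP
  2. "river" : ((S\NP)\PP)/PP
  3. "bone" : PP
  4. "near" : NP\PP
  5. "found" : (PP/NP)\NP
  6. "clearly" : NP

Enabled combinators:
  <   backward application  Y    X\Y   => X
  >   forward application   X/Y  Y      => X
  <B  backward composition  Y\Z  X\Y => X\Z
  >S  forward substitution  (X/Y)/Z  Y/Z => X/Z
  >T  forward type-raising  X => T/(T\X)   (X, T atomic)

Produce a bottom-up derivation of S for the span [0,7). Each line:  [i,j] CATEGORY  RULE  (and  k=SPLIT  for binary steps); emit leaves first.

[0,7] S   >
  [0,1] S/(S\NP)   >T
    [0,1] "liked" : NP
  [1,7] S\NP   <
    [1,2] "cat" : PP
    [2,7] (S\NP)\PP   >
      [2,3] "river" : ((S\NP)\PP)/PP
      [3,7] PP   >
        [3,6] PP/NP   <
          [3,5] NP   >
            [3,4] NP/(NP\PP)   >T
              [3,4] "bone" : PP
            [4,5] "near" : NP\PP
          [5,6] "found" : (PP/NP)\NP
        [6,7] "clearly" : NP

[0,1] NP  lex  "liked"
[0,1] S/(S\NP)  >T
[1,2] PP  lex  "cat"
[2,3] ((S\NP)\PP)/PP  lex  "river"
[3,4] PP  lex  "bone"
[3,4] NP/(NP\PP)  >T
[4,5] NP\PP  lex  "near"
[3,5] NP  >  k=4
[5,6] (PP/NP)\NP  lex  "found"
[3,6] PP/NP  <  k=5
[6,7] NP  lex  "clearly"
[3,7] PP  >  k=6
[2,7] (S\NP)\PP  >  k=3
[1,7] S\NP  <  k=2
[0,7] S  >  k=1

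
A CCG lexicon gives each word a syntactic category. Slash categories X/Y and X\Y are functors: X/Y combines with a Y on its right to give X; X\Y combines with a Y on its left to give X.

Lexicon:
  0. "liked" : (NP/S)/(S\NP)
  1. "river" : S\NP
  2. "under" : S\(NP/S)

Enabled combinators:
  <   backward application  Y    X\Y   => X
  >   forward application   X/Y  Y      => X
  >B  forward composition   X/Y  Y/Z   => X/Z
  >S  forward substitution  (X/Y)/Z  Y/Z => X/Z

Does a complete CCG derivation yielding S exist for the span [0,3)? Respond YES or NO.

YES

[0,3] S   <
  [0,2] NP/S   >
    [0,1] "liked" : (NP/S)/(S\NP)
    [1,2] "river" : S\NP
  [2,3] "under" : S\(NP/S)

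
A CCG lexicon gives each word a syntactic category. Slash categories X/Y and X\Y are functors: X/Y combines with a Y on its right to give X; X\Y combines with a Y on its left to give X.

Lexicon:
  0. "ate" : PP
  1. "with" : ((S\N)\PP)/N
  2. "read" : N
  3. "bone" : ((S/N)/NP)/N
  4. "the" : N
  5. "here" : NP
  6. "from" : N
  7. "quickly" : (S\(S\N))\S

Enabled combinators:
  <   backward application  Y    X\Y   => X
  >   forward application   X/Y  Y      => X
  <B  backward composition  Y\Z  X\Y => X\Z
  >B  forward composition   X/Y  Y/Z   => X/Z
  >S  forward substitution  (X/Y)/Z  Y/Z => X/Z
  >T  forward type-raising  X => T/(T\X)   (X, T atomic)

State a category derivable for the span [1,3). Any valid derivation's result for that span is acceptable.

[0,8] S   <
  [0,3] S\N   <
    [0,1] "ate" : PP
    [1,3] (S\N)\PP   >
      [1,2] "with" : ((S\N)\PP)/N
      [2,3] "read" : N
  [3,8] S\(S\N)   <
    [3,7] S   >
      [3,6] S/N   >
        [3,5] (S/N)/NP   >
          [3,4] "bone" : ((S/N)/NP)/N
          [4,5] "the" : N
        [5,6] "here" : NP
      [6,7] "from" : N
    [7,8] "quickly" : (S\(S\N))\S

(S\N)\PP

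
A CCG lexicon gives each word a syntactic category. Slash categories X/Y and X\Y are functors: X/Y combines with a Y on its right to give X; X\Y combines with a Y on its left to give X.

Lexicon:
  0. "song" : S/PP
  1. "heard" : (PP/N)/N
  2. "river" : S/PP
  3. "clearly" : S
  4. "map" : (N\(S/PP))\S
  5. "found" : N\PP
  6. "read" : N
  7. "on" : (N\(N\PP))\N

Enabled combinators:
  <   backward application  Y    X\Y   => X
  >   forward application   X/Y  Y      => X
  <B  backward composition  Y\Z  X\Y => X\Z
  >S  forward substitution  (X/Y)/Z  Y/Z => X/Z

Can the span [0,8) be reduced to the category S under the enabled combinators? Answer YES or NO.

YES

[0,8] S   >
  [0,1] "song" : S/PP
  [1,8] PP   >
    [1,5] PP/N   >
      [1,2] "heard" : (PP/N)/N
      [2,5] N   <
        [2,3] "river" : S/PP
        [3,5] N\(S/PP)   <
          [3,4] "clearly" : S
          [4,5] "map" : (N\(S/PP))\S
    [5,8] N   <
      [5,6] "found" : N\PP
      [6,8] N\(N\PP)   <
        [6,7] "read" : N
        [7,8] "on" : (N\(N\PP))\N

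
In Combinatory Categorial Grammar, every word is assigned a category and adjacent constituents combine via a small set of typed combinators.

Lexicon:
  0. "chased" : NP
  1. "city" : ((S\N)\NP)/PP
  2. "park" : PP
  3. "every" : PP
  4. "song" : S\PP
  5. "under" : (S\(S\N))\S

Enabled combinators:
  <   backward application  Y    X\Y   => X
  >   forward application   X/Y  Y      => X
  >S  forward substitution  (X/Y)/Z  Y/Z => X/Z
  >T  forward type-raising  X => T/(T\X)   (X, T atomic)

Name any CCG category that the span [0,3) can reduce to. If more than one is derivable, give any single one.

[0,6] S   <
  [0,3] S\N   <
    [0,1] "chased" : NP
    [1,3] (S\N)\NP   >
      [1,2] "city" : ((S\N)\NP)/PP
      [2,3] "park" : PP
  [3,6] S\(S\N)   <
    [3,5] S   <
      [3,4] "every" : PP
      [4,5] "song" : S\PP
    [5,6] "under" : (S\(S\N))\S

S\N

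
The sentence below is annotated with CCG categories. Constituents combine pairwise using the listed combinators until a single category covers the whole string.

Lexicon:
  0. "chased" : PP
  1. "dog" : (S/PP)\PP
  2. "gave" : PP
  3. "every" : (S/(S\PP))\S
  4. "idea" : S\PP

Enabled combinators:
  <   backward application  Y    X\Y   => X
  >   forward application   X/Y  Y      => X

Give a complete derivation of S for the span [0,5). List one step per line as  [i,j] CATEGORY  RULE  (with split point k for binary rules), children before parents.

[0,1] PP  lex  "chased"
[1,2] (S/PP)\PP  lex  "dog"
[0,2] S/PP  <  k=1
[2,3] PP  lex  "gave"
[0,3] S  >  k=2
[3,4] (S/(S\PP))\S  lex  "every"
[0,4] S/(S\PP)  <  k=3
[4,5] S\PP  lex  "idea"
[0,5] S  >  k=4

[0,5] S   >
  [0,4] S/(S\PP)   <
    [0,3] S   >
      [0,2] S/PP   <
        [0,1] "chased" : PP
        [1,2] "dog" : (S/PP)\PP
      [2,3] "gave" : PP
    [3,4] "every" : (S/(S\PP))\S
  [4,5] "idea" : S\PP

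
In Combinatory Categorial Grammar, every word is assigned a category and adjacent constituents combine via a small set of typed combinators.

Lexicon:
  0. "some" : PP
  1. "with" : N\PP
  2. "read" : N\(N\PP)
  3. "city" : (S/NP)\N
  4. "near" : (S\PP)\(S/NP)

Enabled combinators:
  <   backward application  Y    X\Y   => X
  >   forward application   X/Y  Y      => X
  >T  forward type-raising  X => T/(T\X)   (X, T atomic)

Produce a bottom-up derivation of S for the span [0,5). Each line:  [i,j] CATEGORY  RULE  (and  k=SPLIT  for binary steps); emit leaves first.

[0,1] PP  lex  "some"
[1,2] N\PP  lex  "with"
[2,3] N\(N\PP)  lex  "read"
[1,3] N  <  k=2
[3,4] (S/NP)\N  lex  "city"
[1,4] S/NP  <  k=3
[4,5] (S\PP)\(S/NP)  lex  "near"
[1,5] S\PP  <  k=4
[0,5] S  <  k=1

[0,5] S   <
  [0,1] "some" : PP
  [1,5] S\PP   <
    [1,4] S/NP   <
      [1,3] N   <
        [1,2] "with" : N\PP
        [2,3] "read" : N\(N\PP)
      [3,4] "city" : (S/NP)\N
    [4,5] "near" : (S\PP)\(S/NP)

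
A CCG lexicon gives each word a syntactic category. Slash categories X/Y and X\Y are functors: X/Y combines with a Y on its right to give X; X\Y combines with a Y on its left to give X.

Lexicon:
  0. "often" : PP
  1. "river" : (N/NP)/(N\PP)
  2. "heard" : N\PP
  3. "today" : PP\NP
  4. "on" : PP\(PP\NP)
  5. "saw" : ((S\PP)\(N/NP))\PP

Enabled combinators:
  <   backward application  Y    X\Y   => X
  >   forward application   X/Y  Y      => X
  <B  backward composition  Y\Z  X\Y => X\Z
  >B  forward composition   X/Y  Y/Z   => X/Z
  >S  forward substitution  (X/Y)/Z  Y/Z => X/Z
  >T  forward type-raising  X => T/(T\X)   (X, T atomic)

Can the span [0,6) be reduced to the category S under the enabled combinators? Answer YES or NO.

[0,6] S   <
  [0,1] "often" : PP
  [1,6] S\PP   <
    [1,3] N/NP   >
      [1,2] "river" : (N/NP)/(N\PP)
      [2,3] "heard" : N\PP
    [3,6] (S\PP)\(N/NP)   <
      [3,5] PP   <
        [3,4] "today" : PP\NP
        [4,5] "on" : PP\(PP\NP)
      [5,6] "saw" : ((S\PP)\(N/NP))\PP

YES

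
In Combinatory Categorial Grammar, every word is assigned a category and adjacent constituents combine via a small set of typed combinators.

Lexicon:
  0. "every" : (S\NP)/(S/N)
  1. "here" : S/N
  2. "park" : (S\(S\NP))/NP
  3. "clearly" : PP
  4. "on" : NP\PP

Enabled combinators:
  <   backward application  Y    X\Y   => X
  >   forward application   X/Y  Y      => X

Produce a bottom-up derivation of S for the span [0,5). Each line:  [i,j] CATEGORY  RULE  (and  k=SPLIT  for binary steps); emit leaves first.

[0,1] (S\NP)/(S/N)  lex  "every"
[1,2] S/N  lex  "here"
[0,2] S\NP  >  k=1
[2,3] (S\(S\NP))/NP  lex  "park"
[3,4] PP  lex  "clearly"
[4,5] NP\PP  lex  "on"
[3,5] NP  <  k=4
[2,5] S\(S\NP)  >  k=3
[0,5] S  <  k=2

[0,5] S   <
  [0,2] S\NP   >
    [0,1] "every" : (S\NP)/(S/N)
    [1,2] "here" : S/N
  [2,5] S\(S\NP)   >
    [2,3] "park" : (S\(S\NP))/NP
    [3,5] NP   <
      [3,4] "clearly" : PP
      [4,5] "on" : NP\PP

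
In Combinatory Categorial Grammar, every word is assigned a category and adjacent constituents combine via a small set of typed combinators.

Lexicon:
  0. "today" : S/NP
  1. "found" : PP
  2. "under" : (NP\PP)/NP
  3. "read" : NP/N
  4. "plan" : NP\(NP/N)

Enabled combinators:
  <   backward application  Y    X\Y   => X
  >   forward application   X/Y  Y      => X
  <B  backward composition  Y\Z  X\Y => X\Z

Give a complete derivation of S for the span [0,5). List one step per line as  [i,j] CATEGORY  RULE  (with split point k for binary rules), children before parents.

[0,1] S/NP  lex  "today"
[1,2] PP  lex  "found"
[2,3] (NP\PP)/NP  lex  "under"
[3,4] NP/N  lex  "read"
[4,5] NP\(NP/N)  lex  "plan"
[3,5] NP  <  k=4
[2,5] NP\PP  >  k=3
[1,5] NP  <  k=2
[0,5] S  >  k=1

[0,5] S   >
  [0,1] "today" : S/NP
  [1,5] NP   <
    [1,2] "found" : PP
    [2,5] NP\PP   >
      [2,3] "under" : (NP\PP)/NP
      [3,5] NP   <
        [3,4] "read" : NP/N
        [4,5] "plan" : NP\(NP/N)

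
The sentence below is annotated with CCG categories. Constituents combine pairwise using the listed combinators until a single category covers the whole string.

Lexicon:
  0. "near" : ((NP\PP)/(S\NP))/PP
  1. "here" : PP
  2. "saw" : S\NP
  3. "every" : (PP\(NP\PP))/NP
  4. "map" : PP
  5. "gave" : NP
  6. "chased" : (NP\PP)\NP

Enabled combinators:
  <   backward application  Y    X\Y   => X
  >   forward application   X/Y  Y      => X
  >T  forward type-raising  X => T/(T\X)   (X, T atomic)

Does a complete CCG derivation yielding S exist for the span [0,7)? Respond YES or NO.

((NP\PP)/(S\NP))/PP PP S\NP (PP\(NP\PP))/NP PP NP (NP\PP)\NP
CKY chart[0,7] = {N/(N\PP), NP/(NP\PP), PP, PP/(PP\PP), S/(S\PP)}; S ∉ chart

NO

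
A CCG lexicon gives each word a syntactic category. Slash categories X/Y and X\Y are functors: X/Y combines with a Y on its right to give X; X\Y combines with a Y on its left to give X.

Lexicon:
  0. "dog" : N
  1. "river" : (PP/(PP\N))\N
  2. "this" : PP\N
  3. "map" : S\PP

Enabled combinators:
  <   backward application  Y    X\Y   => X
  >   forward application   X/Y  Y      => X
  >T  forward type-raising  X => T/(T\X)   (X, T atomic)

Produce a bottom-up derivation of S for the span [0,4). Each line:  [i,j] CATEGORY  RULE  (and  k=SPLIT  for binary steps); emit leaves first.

[0,4] S   <
  [0,3] PP   >
    [0,2] PP/(PP\N)   <
      [0,1] "dog" : N
      [1,2] "river" : (PP/(PP\N))\N
    [2,3] "this" : PP\N
  [3,4] "map" : S\PP

[0,1] N  lex  "dog"
[1,2] (PP/(PP\N))\N  lex  "river"
[0,2] PP/(PP\N)  <  k=1
[2,3] PP\N  lex  "this"
[0,3] PP  >  k=2
[3,4] S\PP  lex  "map"
[0,4] S  <  k=3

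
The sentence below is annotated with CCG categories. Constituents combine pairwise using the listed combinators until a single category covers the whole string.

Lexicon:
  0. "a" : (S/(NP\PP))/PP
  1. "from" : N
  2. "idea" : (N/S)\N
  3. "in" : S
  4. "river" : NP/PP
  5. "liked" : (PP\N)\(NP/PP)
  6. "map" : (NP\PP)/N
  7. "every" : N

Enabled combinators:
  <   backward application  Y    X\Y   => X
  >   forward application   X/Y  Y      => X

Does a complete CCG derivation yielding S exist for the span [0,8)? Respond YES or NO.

[0,8] S   >
  [0,6] S/(NP\PP)   >
    [0,1] "a" : (S/(NP\PP))/PP
    [1,6] PP   <
      [1,4] N   >
        [1,3] N/S   <
          [1,2] "from" : N
          [2,3] "idea" : (N/S)\N
        [3,4] "in" : S
      [4,6] PP\N   <
        [4,5] "river" : NP/PP
        [5,6] "liked" : (PP\N)\(NP/PP)
  [6,8] NP\PP   >
    [6,7] "map" : (NP\PP)/N
    [7,8] "every" : N

YES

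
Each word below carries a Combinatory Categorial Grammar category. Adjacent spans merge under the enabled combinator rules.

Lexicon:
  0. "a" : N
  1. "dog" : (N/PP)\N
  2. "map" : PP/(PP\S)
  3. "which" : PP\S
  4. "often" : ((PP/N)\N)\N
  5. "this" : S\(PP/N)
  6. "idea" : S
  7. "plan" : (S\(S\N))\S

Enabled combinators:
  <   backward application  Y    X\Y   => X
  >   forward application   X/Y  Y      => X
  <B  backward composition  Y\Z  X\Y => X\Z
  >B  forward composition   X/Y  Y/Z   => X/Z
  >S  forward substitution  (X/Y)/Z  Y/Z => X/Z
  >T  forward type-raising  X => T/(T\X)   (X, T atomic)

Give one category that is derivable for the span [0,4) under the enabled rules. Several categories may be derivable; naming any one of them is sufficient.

[0,8] S   <
  [0,6] S\N   <B
    [0,5] (PP/N)\N   <
      [0,4] N   >
        [0,2] N/PP   <
          [0,1] "a" : N
          [1,2] "dog" : (N/PP)\N
        [2,4] PP   >
          [2,3] "map" : PP/(PP\S)
          [3,4] "which" : PP\S
      [4,5] "often" : ((PP/N)\N)\N
    [5,6] "this" : S\(PP/N)
  [6,8] S\(S\N)   <
    [6,7] "idea" : S
    [7,8] "plan" : (S\(S\N))\S

N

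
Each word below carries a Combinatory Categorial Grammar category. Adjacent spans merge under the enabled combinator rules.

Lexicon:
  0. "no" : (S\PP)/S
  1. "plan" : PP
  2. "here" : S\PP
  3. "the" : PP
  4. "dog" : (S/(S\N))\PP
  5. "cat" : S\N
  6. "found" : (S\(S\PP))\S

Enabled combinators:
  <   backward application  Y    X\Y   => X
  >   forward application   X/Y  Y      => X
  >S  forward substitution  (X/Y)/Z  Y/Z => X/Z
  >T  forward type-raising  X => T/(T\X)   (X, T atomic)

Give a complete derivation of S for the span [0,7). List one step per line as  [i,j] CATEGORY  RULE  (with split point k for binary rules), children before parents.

[0,1] (S\PP)/S  lex  "no"
[1,2] PP  lex  "plan"
[1,2] S/(S\PP)  >T
[2,3] S\PP  lex  "here"
[1,3] S  >  k=2
[0,3] S\PP  >  k=1
[3,4] PP  lex  "the"
[4,5] (S/(S\N))\PP  lex  "dog"
[3,5] S/(S\N)  <  k=4
[5,6] S\N  lex  "cat"
[3,6] S  >  k=5
[6,7] (S\(S\PP))\S  lex  "found"
[3,7] S\(S\PP)  <  k=6
[0,7] S  <  k=3

[0,7] S   <
  [0,3] S\PP   >
    [0,1] "no" : (S\PP)/S
    [1,3] S   >
      [1,2] S/(S\PP)   >T
        [1,2] "plan" : PP
      [2,3] "here" : S\PP
  [3,7] S\(S\PP)   <
    [3,6] S   >
      [3,5] S/(S\N)   <
        [3,4] "the" : PP
        [4,5] "dog" : (S/(S\N))\PP
      [5,6] "cat" : S\N
    [6,7] "found" : (S\(S\PP))\S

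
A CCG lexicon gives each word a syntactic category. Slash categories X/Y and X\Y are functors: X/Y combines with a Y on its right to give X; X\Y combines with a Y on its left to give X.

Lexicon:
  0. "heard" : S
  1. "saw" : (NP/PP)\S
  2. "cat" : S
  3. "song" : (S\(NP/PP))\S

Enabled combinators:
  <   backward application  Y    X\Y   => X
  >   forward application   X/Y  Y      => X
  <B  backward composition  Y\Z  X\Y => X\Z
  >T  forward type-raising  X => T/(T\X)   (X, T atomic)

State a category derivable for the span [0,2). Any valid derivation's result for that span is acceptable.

[0,4] S   <
  [0,2] NP/PP   <
    [0,1] "heard" : S
    [1,2] "saw" : (NP/PP)\S
  [2,4] S\(NP/PP)   <
    [2,3] "cat" : S
    [3,4] "song" : (S\(NP/PP))\S

NP/PP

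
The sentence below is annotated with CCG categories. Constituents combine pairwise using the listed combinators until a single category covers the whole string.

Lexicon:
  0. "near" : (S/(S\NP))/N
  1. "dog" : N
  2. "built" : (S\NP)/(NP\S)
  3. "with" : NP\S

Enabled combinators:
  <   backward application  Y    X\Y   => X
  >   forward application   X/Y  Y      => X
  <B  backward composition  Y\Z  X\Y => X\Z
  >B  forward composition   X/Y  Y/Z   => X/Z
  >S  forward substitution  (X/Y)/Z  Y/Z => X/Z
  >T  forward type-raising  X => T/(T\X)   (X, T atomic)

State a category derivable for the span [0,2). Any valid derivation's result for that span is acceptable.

S/(S\NP)

[0,4] S   >
  [0,2] S/(S\NP)   >
    [0,1] "near" : (S/(S\NP))/N
    [1,2] "dog" : N
  [2,4] S\NP   >
    [2,3] "built" : (S\NP)/(NP\S)
    [3,4] "with" : NP\S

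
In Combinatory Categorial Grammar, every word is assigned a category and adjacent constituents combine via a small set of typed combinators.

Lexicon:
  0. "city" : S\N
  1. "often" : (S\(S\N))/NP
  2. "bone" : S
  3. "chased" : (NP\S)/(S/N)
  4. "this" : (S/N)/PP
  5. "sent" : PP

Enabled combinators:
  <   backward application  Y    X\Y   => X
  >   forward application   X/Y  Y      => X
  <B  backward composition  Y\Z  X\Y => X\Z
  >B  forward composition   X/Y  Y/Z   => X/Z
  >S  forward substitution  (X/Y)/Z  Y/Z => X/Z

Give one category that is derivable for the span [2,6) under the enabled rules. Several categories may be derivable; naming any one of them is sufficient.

[0,6] S   <
  [0,1] "city" : S\N
  [1,6] S\(S\N)   >
    [1,2] "often" : (S\(S\N))/NP
    [2,6] NP   <
      [2,3] "bone" : S
      [3,6] NP\S   >
        [3,4] "chased" : (NP\S)/(S/N)
        [4,6] S/N   >
          [4,5] "this" : (S/N)/PP
          [5,6] "sent" : PP

NP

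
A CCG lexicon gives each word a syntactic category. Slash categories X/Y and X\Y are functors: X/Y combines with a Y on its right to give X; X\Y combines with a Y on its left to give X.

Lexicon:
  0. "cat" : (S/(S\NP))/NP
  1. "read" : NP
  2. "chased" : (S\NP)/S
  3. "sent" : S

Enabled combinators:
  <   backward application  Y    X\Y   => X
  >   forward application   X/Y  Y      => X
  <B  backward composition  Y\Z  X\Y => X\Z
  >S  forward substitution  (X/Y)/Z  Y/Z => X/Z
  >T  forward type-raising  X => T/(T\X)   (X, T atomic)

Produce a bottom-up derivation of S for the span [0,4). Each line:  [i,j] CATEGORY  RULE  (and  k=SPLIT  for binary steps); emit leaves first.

[0,4] S   >
  [0,2] S/(S\NP)   >
    [0,1] "cat" : (S/(S\NP))/NP
    [1,2] "read" : NP
  [2,4] S\NP   >
    [2,3] "chased" : (S\NP)/S
    [3,4] "sent" : S

[0,1] (S/(S\NP))/NP  lex  "cat"
[1,2] NP  lex  "read"
[0,2] S/(S\NP)  >  k=1
[2,3] (S\NP)/S  lex  "chased"
[3,4] S  lex  "sent"
[2,4] S\NP  >  k=3
[0,4] S  >  k=2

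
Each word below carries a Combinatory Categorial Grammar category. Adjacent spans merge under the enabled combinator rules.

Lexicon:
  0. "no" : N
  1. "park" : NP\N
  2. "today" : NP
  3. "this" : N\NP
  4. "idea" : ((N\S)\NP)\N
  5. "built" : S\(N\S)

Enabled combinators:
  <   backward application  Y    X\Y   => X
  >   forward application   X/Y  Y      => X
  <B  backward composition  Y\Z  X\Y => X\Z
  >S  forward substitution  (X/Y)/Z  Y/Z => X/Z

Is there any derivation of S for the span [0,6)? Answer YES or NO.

YES

[0,6] S   <
  [0,2] NP   <
    [0,1] "no" : N
    [1,2] "park" : NP\N
  [2,6] S\NP   <B
    [2,5] (N\S)\NP   <
      [2,4] N   <
        [2,3] "today" : NP
        [3,4] "this" : N\NP
      [4,5] "idea" : ((N\S)\NP)\N
    [5,6] "built" : S\(N\S)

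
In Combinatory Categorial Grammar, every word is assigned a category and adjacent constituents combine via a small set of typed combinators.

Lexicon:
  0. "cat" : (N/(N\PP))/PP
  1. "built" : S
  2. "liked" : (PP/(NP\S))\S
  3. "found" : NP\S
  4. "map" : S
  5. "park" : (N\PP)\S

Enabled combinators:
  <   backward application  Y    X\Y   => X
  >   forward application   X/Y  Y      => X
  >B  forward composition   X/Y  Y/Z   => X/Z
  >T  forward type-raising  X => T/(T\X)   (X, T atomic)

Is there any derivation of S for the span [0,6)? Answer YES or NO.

(N/(N\PP))/PP S (PP/(NP\S))\S NP\S S (N\PP)\S
CKY chart[0,6] = {(N/(N\PP))/(PP\N), N, N/(N\N), NP/(NP\N), PP/(PP\N), S/(S\N)}; S ∉ chart

NO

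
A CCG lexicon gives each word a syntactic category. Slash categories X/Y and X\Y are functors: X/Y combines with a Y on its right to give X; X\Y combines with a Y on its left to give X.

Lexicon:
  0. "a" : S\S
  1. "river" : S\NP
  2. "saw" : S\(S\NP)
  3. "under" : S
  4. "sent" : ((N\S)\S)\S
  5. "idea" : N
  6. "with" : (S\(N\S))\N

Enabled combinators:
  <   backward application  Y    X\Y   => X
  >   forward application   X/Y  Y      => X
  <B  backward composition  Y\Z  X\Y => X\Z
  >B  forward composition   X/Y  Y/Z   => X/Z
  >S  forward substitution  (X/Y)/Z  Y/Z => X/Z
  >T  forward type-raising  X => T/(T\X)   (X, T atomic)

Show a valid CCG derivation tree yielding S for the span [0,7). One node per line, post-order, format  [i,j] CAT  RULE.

[0,7] S   <
  [0,5] N\S   <B
    [0,1] "a" : S\S
    [1,5] N\S   <
      [1,3] S   <
        [1,2] "river" : S\NP
        [2,3] "saw" : S\(S\NP)
      [3,5] (N\S)\S   <
        [3,4] "under" : S
        [4,5] "sent" : ((N\S)\S)\S
  [5,7] S\(N\S)   <
    [5,6] "idea" : N
    [6,7] "with" : (S\(N\S))\N

[0,1] S\S  lex  "a"
[1,2] S\NP  lex  "river"
[2,3] S\(S\NP)  lex  "saw"
[1,3] S  <  k=2
[3,4] S  lex  "under"
[4,5] ((N\S)\S)\S  lex  "sent"
[3,5] (N\S)\S  <  k=4
[1,5] N\S  <  k=3
[0,5] N\S  <B  k=1
[5,6] N  lex  "idea"
[6,7] (S\(N\S))\N  lex  "with"
[5,7] S\(N\S)  <  k=6
[0,7] S  <  k=5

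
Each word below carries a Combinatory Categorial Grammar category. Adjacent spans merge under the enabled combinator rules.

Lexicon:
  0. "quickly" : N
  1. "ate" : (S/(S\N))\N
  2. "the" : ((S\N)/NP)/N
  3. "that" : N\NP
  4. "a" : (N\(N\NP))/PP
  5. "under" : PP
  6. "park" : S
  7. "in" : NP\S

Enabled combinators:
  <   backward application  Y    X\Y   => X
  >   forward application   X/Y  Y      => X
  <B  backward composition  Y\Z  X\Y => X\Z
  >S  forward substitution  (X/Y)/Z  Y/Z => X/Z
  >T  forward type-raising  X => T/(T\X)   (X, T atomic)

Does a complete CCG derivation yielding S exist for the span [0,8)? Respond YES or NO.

YES

[0,8] S   >
  [0,2] S/(S\N)   <
    [0,1] "quickly" : N
    [1,2] "ate" : (S/(S\N))\N
  [2,8] S\N   >
    [2,6] (S\N)/NP   >
      [2,3] "the" : ((S\N)/NP)/N
      [3,6] N   <
        [3,4] "that" : N\NP
        [4,6] N\(N\NP)   >
          [4,5] "a" : (N\(N\NP))/PP
          [5,6] "under" : PP
    [6,8] NP   <
      [6,7] "park" : S
      [7,8] "in" : NP\S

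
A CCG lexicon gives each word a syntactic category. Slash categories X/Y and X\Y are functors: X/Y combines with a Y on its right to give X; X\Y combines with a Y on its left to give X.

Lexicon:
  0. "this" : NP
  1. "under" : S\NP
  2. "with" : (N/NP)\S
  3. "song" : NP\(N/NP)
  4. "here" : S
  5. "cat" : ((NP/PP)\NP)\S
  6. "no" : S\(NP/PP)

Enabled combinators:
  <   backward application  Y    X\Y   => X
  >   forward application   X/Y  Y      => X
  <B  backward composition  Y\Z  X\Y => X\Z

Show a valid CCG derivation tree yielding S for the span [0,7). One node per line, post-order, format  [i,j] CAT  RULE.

[0,7] S   <
  [0,6] NP/PP   <
    [0,4] NP   <
      [0,3] N/NP   <
        [0,2] S   <
          [0,1] "this" : NP
          [1,2] "under" : S\NP
        [2,3] "with" : (N/NP)\S
      [3,4] "song" : NP\(N/NP)
    [4,6] (NP/PP)\NP   <
      [4,5] "here" : S
      [5,6] "cat" : ((NP/PP)\NP)\S
  [6,7] "no" : S\(NP/PP)

[0,1] NP  lex  "this"
[1,2] S\NP  lex  "under"
[0,2] S  <  k=1
[2,3] (N/NP)\S  lex  "with"
[0,3] N/NP  <  k=2
[3,4] NP\(N/NP)  lex  "song"
[0,4] NP  <  k=3
[4,5] S  lex  "here"
[5,6] ((NP/PP)\NP)\S  lex  "cat"
[4,6] (NP/PP)\NP  <  k=5
[0,6] NP/PP  <  k=4
[6,7] S\(NP/PP)  lex  "no"
[0,7] S  <  k=6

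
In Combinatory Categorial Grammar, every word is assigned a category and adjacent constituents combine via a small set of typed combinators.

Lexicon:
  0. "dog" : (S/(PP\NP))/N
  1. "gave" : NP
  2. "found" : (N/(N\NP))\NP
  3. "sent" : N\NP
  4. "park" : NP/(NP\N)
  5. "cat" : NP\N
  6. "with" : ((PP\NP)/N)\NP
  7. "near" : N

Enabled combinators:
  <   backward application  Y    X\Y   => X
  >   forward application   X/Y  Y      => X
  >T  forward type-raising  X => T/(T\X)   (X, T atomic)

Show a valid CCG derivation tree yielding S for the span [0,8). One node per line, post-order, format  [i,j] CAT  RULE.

[0,1] (S/(PP\NP))/N  lex  "dog"
[1,2] NP  lex  "gave"
[2,3] (N/(N\NP))\NP  lex  "found"
[1,3] N/(N\NP)  <  k=2
[3,4] N\NP  lex  "sent"
[1,4] N  >  k=3
[0,4] S/(PP\NP)  >  k=1
[4,5] NP/(NP\N)  lex  "park"
[5,6] NP\N  lex  "cat"
[4,6] NP  >  k=5
[6,7] ((PP\NP)/N)\NP  lex  "with"
[4,7] (PP\NP)/N  <  k=6
[7,8] N  lex  "near"
[4,8] PP\NP  >  k=7
[0,8] S  >  k=4

[0,8] S   >
  [0,4] S/(PP\NP)   >
    [0,1] "dog" : (S/(PP\NP))/N
    [1,4] N   >
      [1,3] N/(N\NP)   <
        [1,2] "gave" : NP
        [2,3] "found" : (N/(N\NP))\NP
      [3,4] "sent" : N\NP
  [4,8] PP\NP   >
    [4,7] (PP\NP)/N   <
      [4,6] NP   >
        [4,5] "park" : NP/(NP\N)
        [5,6] "cat" : NP\N
      [6,7] "with" : ((PP\NP)/N)\NP
    [7,8] "near" : N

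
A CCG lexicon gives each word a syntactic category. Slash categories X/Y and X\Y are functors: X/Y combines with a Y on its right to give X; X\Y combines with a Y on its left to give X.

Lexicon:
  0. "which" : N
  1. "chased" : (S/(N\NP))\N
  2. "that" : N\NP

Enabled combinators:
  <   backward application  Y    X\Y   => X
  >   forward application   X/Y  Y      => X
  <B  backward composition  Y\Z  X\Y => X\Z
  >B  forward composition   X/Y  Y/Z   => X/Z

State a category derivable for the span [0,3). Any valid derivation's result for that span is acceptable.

[0,3] S   >
  [0,2] S/(N\NP)   <
    [0,1] "which" : N
    [1,2] "chased" : (S/(N\NP))\N
  [2,3] "that" : N\NP

S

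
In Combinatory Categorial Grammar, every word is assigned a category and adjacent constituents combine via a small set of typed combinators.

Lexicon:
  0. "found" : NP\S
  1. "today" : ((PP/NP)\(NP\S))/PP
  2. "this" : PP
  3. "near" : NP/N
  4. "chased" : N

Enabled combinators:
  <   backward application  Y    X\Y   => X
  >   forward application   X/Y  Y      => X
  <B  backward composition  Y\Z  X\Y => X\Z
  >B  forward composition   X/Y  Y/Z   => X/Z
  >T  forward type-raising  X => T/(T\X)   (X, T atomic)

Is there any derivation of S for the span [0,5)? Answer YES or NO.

NO

NP\S ((PP/NP)\(NP\S))/PP PP NP/N N
CKY chart[0,5] = {N/(N\PP), NP/(NP\PP), PP, PP/(NP\NP), PP/(N\N), PP/(PP\PP), S/(S\PP)}; S ∉ chart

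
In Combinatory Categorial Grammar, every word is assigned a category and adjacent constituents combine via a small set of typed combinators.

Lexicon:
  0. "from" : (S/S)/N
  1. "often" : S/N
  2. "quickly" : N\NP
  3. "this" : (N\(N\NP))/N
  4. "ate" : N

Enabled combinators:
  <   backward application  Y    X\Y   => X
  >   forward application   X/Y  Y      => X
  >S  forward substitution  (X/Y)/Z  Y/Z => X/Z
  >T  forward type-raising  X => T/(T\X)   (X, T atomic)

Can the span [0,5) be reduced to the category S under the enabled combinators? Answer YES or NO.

[0,5] S   >
  [0,2] S/N   >S
    [0,1] "from" : (S/S)/N
    [1,2] "often" : S/N
  [2,5] N   <
    [2,3] "quickly" : N\NP
    [3,5] N\(N\NP)   >
      [3,4] "this" : (N\(N\NP))/N
      [4,5] "ate" : N

YES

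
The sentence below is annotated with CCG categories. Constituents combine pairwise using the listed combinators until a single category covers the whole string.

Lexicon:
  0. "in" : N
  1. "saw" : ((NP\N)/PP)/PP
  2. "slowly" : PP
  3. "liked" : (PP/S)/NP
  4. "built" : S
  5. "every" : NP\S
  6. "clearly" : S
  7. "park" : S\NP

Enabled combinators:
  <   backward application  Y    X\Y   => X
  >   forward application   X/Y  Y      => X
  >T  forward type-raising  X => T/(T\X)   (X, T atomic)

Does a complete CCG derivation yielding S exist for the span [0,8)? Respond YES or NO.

YES

[0,8] S   <
  [0,7] NP   >
    [0,1] NP/(NP\N)   >T
      [0,1] "in" : N
    [1,7] NP\N   >
      [1,3] (NP\N)/PP   >
        [1,2] "saw" : ((NP\N)/PP)/PP
        [2,3] "slowly" : PP
      [3,7] PP   >
        [3,6] PP/S   >
          [3,4] "liked" : (PP/S)/NP
          [4,6] NP   >
            [4,5] NP/(NP\S)   >T
              [4,5] "built" : S
            [5,6] "every" : NP\S
        [6,7] "clearly" : S
  [7,8] "park" : S\NP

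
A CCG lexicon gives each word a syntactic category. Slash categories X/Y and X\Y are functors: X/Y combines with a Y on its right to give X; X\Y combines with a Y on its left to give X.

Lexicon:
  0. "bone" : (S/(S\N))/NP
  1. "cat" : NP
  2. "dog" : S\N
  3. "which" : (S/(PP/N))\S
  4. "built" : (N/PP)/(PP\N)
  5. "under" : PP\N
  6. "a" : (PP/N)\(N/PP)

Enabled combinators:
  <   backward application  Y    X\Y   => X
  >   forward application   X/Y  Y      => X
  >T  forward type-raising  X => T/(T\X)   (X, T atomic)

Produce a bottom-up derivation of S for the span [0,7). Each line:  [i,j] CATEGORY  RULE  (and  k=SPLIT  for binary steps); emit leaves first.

[0,7] S   >
  [0,4] S/(PP/N)   <
    [0,3] S   >
      [0,2] S/(S\N)   >
        [0,1] "bone" : (S/(S\N))/NP
        [1,2] "cat" : NP
      [2,3] "dog" : S\N
    [3,4] "which" : (S/(PP/N))\S
  [4,7] PP/N   <
    [4,6] N/PP   >
      [4,5] "built" : (N/PP)/(PP\N)
      [5,6] "under" : PP\N
    [6,7] "a" : (PP/N)\(N/PP)

[0,1] (S/(S\N))/NP  lex  "bone"
[1,2] NP  lex  "cat"
[0,2] S/(S\N)  >  k=1
[2,3] S\N  lex  "dog"
[0,3] S  >  k=2
[3,4] (S/(PP/N))\S  lex  "which"
[0,4] S/(PP/N)  <  k=3
[4,5] (N/PP)/(PP\N)  lex  "built"
[5,6] PP\N  lex  "under"
[4,6] N/PP  >  k=5
[6,7] (PP/N)\(N/PP)  lex  "a"
[4,7] PP/N  <  k=6
[0,7] S  >  k=4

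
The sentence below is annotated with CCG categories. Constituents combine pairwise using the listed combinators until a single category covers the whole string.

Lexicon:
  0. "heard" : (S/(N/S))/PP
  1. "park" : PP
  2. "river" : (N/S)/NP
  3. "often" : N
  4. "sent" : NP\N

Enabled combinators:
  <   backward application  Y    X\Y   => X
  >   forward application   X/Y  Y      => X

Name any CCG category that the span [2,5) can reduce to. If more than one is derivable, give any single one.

N/S

[0,5] S   >
  [0,2] S/(N/S)   >
    [0,1] "heard" : (S/(N/S))/PP
    [1,2] "park" : PP
  [2,5] N/S   >
    [2,3] "river" : (N/S)/NP
    [3,5] NP   <
      [3,4] "often" : N
      [4,5] "sent" : NP\N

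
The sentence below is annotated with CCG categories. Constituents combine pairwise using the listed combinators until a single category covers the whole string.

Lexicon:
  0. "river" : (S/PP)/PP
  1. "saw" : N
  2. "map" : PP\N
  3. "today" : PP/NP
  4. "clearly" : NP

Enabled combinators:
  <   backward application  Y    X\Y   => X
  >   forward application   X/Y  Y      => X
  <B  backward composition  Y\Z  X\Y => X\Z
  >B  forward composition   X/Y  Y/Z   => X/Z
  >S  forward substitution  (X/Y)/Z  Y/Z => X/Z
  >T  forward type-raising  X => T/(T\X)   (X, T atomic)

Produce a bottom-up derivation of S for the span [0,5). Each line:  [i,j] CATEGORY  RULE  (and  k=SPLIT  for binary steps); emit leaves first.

[0,1] (S/PP)/PP  lex  "river"
[1,2] N  lex  "saw"
[1,2] PP/(PP\N)  >T
[2,3] PP\N  lex  "map"
[1,3] PP  >  k=2
[0,3] S/PP  >  k=1
[3,4] PP/NP  lex  "today"
[0,4] S/NP  >B  k=3
[4,5] NP  lex  "clearly"
[0,5] S  >  k=4

[0,5] S   >
  [0,4] S/NP   >B
    [0,3] S/PP   >
      [0,1] "river" : (S/PP)/PP
      [1,3] PP   >
        [1,2] PP/(PP\N)   >T
          [1,2] "saw" : N
        [2,3] "map" : PP\N
    [3,4] "today" : PP/NP
  [4,5] "clearly" : NP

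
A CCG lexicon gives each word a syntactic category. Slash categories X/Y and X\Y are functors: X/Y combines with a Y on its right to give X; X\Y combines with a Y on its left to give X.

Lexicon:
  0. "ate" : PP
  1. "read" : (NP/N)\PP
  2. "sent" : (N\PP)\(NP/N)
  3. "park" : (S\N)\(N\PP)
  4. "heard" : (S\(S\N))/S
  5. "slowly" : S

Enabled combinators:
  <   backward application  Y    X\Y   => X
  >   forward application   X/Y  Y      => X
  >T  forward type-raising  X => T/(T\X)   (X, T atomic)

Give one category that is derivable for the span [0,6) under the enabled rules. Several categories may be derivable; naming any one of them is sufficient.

[0,6] S   <
  [0,4] S\N   <
    [0,3] N\PP   <
      [0,2] NP/N   <
        [0,1] "ate" : PP
        [1,2] "read" : (NP/N)\PP
      [2,3] "sent" : (N\PP)\(NP/N)
    [3,4] "park" : (S\N)\(N\PP)
  [4,6] S\(S\N)   >
    [4,5] "heard" : (S\(S\N))/S
    [5,6] "slowly" : S

S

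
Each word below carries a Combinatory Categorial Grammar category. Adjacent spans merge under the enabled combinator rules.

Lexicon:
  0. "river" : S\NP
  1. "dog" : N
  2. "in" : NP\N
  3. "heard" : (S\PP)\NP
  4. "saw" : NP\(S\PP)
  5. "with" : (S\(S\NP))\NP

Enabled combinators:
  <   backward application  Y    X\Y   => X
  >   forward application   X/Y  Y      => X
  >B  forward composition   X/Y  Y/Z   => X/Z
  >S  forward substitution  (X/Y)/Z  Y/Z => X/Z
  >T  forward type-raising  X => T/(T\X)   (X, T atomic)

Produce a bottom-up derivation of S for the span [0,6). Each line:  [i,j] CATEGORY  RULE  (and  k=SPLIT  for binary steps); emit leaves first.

[0,1] S\NP  lex  "river"
[1,2] N  lex  "dog"
[2,3] NP\N  lex  "in"
[1,3] NP  <  k=2
[3,4] (S\PP)\NP  lex  "heard"
[1,4] S\PP  <  k=3
[4,5] NP\(S\PP)  lex  "saw"
[1,5] NP  <  k=4
[5,6] (S\(S\NP))\NP  lex  "with"
[1,6] S\(S\NP)  <  k=5
[0,6] S  <  k=1

[0,6] S   <
  [0,1] "river" : S\NP
  [1,6] S\(S\NP)   <
    [1,5] NP   <
      [1,4] S\PP   <
        [1,3] NP   <
          [1,2] "dog" : N
          [2,3] "in" : NP\N
        [3,4] "heard" : (S\PP)\NP
      [4,5] "saw" : NP\(S\PP)
    [5,6] "with" : (S\(S\NP))\NP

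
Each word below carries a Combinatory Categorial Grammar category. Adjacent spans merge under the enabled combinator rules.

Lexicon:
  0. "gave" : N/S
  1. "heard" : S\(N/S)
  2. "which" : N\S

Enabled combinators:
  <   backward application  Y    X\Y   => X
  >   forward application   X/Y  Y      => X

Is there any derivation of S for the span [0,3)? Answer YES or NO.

N/S S\(N/S) N\S
CKY chart[0,3] = {N}; S ∉ chart

NO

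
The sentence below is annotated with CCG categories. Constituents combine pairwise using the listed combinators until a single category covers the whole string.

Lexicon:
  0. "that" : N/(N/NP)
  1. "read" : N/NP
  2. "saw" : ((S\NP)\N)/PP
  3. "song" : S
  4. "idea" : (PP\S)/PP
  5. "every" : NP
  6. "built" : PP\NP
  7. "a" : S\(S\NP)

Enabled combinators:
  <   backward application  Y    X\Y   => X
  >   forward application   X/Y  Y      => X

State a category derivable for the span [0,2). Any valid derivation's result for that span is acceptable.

N

[0,8] S   <
  [0,7] S\NP   <
    [0,2] N   >
      [0,1] "that" : N/(N/NP)
      [1,2] "read" : N/NP
    [2,7] (S\NP)\N   >
      [2,3] "saw" : ((S\NP)\N)/PP
      [3,7] PP   <
        [3,4] "song" : S
        [4,7] PP\S   >
          [4,5] "idea" : (PP\S)/PP
          [5,7] PP   <
            [5,6] "every" : NP
            [6,7] "built" : PP\NP
  [7,8] "a" : S\(S\NP)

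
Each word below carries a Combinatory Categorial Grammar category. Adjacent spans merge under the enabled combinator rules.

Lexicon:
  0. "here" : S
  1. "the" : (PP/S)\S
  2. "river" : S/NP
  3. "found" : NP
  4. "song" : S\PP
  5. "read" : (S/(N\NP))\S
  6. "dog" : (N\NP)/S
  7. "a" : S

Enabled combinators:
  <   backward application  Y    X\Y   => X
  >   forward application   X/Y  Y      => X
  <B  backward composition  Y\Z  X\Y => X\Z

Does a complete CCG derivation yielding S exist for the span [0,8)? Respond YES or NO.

YES

[0,8] S   >
  [0,6] S/(N\NP)   <
    [0,5] S   <
      [0,4] PP   >
        [0,2] PP/S   <
          [0,1] "here" : S
          [1,2] "the" : (PP/S)\S
        [2,4] S   >
          [2,3] "river" : S/NP
          [3,4] "found" : NP
      [4,5] "song" : S\PP
    [5,6] "read" : (S/(N\NP))\S
  [6,8] N\NP   >
    [6,7] "dog" : (N\NP)/S
    [7,8] "a" : S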